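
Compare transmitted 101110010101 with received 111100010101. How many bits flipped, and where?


XOR: 010010000000

2 error(s) at position(s): 1, 4


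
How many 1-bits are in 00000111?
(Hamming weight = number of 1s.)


Counting 1s in 00000111

3


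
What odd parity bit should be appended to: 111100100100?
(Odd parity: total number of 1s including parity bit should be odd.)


Number of 1s in data: 6
Parity bit: 1

1


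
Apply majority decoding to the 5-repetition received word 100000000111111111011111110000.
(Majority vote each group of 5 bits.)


Groups: 10000, 00001, 11111, 11101, 11111, 10000
Majority votes: 001110

001110


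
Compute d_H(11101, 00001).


XOR: 11100
Count of 1s: 3

3


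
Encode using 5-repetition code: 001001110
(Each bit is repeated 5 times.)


Each bit -> 5 copies

000000000011111000000000011111111111111100000


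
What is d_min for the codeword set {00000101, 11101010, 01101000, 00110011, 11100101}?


Comparing all pairs, minimum distance: 2
Can detect 1 errors, correct 0 errors

2


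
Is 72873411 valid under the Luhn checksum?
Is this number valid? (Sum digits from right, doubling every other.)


Luhn sum = 34
34 mod 10 = 4

Invalid (Luhn sum mod 10 = 4)


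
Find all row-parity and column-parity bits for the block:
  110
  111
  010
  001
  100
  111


Row parities: 011111
Column parities: 001

Row P: 011111, Col P: 001, Corner: 1


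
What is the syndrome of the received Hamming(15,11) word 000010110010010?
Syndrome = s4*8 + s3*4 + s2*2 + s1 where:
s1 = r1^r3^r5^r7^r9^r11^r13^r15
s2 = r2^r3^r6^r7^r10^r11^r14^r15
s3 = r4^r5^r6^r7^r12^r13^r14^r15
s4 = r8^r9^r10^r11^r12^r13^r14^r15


s1=1, s2=1, s3=1, s4=1

Syndrome = 15 (error at position 15)


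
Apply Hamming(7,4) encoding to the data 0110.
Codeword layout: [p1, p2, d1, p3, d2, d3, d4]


Parity bits: p1=1, p2=1, p3=0

1100110


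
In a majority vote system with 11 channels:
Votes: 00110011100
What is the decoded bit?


Ones: 5 out of 11
Threshold: 6

0 (5/11 voted 1)


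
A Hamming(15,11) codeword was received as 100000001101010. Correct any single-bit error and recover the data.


Syndrome = 0: no error detected

Data: 00001101010 (no errors)


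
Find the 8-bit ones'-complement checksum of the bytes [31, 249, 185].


Sum = 465 mod 256 = 209
Complement = 46

46


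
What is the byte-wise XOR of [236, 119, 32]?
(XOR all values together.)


XOR chain: 236 ^ 119 ^ 32 = 187

187


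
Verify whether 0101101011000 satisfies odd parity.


Number of 1s: 6

No, parity error (6 ones)


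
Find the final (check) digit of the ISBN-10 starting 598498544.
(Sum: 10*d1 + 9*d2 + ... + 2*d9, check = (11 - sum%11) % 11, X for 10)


Weighted sum: 357
357 mod 11 = 5

Check digit: 6


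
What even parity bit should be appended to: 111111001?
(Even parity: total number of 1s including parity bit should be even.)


Number of 1s in data: 7
Parity bit: 1

1


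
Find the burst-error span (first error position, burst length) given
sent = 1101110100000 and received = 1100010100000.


XOR: 0001100000000

Burst at position 3, length 2


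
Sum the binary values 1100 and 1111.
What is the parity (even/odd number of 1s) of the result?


1100 = 12
1111 = 15
Sum = 27 = 11011
1s count = 4

even parity (4 ones in 11011)


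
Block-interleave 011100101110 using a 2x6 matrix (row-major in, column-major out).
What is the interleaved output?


Matrix:
  011100
  101110
Read columns: 011011110100

011011110100


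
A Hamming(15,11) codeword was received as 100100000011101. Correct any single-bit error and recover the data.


Syndrome = 0: no error detected

Data: 00000011101 (no errors)


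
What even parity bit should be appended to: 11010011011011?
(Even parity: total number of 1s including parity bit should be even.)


Number of 1s in data: 9
Parity bit: 1

1


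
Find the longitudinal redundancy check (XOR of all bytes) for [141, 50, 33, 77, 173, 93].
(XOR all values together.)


XOR chain: 141 ^ 50 ^ 33 ^ 77 ^ 173 ^ 93 = 35

35


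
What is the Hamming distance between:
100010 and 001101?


XOR: 101111
Count of 1s: 5

5


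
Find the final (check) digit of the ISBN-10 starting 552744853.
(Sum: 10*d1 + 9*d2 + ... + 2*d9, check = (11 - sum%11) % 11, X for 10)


Weighted sum: 257
257 mod 11 = 4

Check digit: 7


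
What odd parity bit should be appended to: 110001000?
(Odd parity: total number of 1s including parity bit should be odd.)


Number of 1s in data: 3
Parity bit: 0

0


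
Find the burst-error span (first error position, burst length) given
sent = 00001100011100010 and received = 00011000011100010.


XOR: 00010100000000000

Burst at position 3, length 3


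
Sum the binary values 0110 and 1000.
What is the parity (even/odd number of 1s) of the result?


0110 = 6
1000 = 8
Sum = 14 = 1110
1s count = 3

odd parity (3 ones in 1110)


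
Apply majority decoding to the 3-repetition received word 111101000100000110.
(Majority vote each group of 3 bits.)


Groups: 111, 101, 000, 100, 000, 110
Majority votes: 110001

110001


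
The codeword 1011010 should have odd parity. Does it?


Number of 1s: 4

No, parity error (4 ones)


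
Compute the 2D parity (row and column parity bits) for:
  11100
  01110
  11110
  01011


Row parities: 1101
Column parities: 00111

Row P: 1101, Col P: 00111, Corner: 1


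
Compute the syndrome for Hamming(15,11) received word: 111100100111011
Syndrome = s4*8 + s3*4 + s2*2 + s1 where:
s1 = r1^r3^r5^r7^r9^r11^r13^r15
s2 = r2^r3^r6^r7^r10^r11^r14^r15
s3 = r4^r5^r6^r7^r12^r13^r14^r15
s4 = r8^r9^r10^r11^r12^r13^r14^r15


s1=1, s2=1, s3=1, s4=1

Syndrome = 15 (error at position 15)


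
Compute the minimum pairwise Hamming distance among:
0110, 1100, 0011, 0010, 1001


Comparing all pairs, minimum distance: 1
Can detect 0 errors, correct 0 errors

1


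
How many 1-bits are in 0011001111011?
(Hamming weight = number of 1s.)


Counting 1s in 0011001111011

8


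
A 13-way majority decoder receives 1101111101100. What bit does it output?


Ones: 9 out of 13
Threshold: 7

1 (9/13 voted 1)


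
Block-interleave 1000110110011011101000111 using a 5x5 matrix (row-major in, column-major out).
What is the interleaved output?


Matrix:
  10001
  10110
  01101
  11010
  00111
Read columns: 1101000110011010101110101

1101000110011010101110101


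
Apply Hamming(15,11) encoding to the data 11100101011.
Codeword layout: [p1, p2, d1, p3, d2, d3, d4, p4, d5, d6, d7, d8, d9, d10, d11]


Parity bits: p1=1, p2=1, p3=1, p4=0

111111000101011


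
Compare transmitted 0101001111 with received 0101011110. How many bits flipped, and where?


XOR: 0000010001

2 error(s) at position(s): 5, 9


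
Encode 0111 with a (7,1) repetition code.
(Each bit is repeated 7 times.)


Each bit -> 7 copies

0000000111111111111111111111


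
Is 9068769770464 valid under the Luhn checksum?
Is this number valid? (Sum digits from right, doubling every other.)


Luhn sum = 64
64 mod 10 = 4

Invalid (Luhn sum mod 10 = 4)


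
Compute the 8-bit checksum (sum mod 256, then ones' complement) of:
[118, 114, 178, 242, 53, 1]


Sum = 706 mod 256 = 194
Complement = 61

61


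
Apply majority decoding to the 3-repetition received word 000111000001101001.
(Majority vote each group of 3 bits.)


Groups: 000, 111, 000, 001, 101, 001
Majority votes: 010010

010010


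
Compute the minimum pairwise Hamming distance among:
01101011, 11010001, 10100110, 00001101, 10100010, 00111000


Comparing all pairs, minimum distance: 1
Can detect 0 errors, correct 0 errors

1


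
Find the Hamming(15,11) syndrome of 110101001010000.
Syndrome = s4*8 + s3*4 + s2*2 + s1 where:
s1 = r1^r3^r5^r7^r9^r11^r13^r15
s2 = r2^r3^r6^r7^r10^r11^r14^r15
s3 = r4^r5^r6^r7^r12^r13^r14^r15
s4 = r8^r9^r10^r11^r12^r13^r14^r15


s1=1, s2=1, s3=0, s4=0

Syndrome = 3 (error at position 3)


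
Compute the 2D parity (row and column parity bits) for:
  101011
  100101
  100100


Row parities: 010
Column parities: 101010

Row P: 010, Col P: 101010, Corner: 1


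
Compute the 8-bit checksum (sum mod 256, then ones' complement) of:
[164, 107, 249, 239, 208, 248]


Sum = 1215 mod 256 = 191
Complement = 64

64


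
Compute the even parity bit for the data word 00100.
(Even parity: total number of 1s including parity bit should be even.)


Number of 1s in data: 1
Parity bit: 1

1


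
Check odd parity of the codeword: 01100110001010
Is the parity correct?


Number of 1s: 6

No, parity error (6 ones)


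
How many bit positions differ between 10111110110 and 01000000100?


XOR: 11111110010
Count of 1s: 8

8


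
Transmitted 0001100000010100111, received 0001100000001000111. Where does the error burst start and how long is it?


XOR: 0000000000011100000

Burst at position 11, length 3


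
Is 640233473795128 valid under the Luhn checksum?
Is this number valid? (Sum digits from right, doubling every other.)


Luhn sum = 67
67 mod 10 = 7

Invalid (Luhn sum mod 10 = 7)


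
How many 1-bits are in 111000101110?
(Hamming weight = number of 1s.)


Counting 1s in 111000101110

7


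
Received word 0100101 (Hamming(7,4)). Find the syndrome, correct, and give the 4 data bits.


Syndrome = 0: no error detected

Data: 0101 (no errors)


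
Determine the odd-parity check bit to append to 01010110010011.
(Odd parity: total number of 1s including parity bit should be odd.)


Number of 1s in data: 7
Parity bit: 0

0


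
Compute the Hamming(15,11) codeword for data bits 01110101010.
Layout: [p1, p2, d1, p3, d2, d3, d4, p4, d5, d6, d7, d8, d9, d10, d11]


Parity bits: p1=0, p2=0, p3=1, p4=1

000111110101010


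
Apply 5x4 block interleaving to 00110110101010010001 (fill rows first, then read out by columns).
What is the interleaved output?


Matrix:
  0011
  0110
  1010
  1001
  0001
Read columns: 00110010001110010011

00110010001110010011


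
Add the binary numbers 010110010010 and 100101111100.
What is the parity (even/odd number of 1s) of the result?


010110010010 = 1426
100101111100 = 2428
Sum = 3854 = 111100001110
1s count = 7

odd parity (7 ones in 111100001110)


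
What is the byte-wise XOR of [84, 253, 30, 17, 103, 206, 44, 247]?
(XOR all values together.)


XOR chain: 84 ^ 253 ^ 30 ^ 17 ^ 103 ^ 206 ^ 44 ^ 247 = 212

212


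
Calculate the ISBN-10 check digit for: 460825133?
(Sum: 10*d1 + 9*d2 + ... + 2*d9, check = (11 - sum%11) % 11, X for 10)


Weighted sum: 206
206 mod 11 = 8

Check digit: 3


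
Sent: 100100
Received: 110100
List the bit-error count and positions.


XOR: 010000

1 error(s) at position(s): 1


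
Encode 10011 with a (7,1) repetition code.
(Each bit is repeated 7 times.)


Each bit -> 7 copies

11111110000000000000011111111111111


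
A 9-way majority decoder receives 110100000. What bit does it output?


Ones: 3 out of 9
Threshold: 5

0 (3/9 voted 1)


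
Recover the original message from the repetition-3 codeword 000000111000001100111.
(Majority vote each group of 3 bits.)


Groups: 000, 000, 111, 000, 001, 100, 111
Majority votes: 0010001

0010001


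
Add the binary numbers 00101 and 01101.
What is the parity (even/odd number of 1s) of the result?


00101 = 5
01101 = 13
Sum = 18 = 10010
1s count = 2

even parity (2 ones in 10010)


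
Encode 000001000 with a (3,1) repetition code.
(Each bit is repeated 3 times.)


Each bit -> 3 copies

000000000000000111000000000


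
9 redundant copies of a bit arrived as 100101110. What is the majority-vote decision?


Ones: 5 out of 9
Threshold: 5

1 (5/9 voted 1)


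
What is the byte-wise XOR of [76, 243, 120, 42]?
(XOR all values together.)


XOR chain: 76 ^ 243 ^ 120 ^ 42 = 237

237


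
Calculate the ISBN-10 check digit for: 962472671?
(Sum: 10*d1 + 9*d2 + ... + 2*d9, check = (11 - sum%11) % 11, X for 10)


Weighted sum: 287
287 mod 11 = 1

Check digit: X


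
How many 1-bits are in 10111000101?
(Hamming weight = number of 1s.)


Counting 1s in 10111000101

6


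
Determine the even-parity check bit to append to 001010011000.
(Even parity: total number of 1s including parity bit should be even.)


Number of 1s in data: 4
Parity bit: 0

0


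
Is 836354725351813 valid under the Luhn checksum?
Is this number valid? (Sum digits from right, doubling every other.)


Luhn sum = 81
81 mod 10 = 1

Invalid (Luhn sum mod 10 = 1)


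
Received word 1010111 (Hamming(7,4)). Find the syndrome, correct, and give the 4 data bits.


Syndrome = 6: error at position 6

Data: 1101 (corrected bit 6)


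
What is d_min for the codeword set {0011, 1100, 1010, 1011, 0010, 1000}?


Comparing all pairs, minimum distance: 1
Can detect 0 errors, correct 0 errors

1


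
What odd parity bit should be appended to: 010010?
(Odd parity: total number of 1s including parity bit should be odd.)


Number of 1s in data: 2
Parity bit: 1

1


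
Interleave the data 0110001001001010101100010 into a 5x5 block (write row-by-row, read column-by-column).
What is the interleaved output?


Matrix:
  01100
  01001
  00101
  01011
  00010
Read columns: 0000011010101000001101110

0000011010101000001101110


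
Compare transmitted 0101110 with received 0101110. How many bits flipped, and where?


XOR: 0000000

0 errors (received matches sent)


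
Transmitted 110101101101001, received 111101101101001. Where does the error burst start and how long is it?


XOR: 001000000000000

Burst at position 2, length 1


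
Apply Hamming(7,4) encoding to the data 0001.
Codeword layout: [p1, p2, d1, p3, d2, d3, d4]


Parity bits: p1=1, p2=1, p3=1

1101001


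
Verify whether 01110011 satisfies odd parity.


Number of 1s: 5

Yes, parity is correct (5 ones)


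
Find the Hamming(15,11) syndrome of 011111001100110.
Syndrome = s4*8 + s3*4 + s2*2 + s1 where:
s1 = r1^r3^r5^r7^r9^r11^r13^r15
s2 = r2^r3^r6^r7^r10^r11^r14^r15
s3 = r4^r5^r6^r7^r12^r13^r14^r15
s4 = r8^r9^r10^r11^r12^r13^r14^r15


s1=0, s2=1, s3=1, s4=0

Syndrome = 6 (error at position 6)


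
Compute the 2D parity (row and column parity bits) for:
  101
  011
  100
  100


Row parities: 0011
Column parities: 110

Row P: 0011, Col P: 110, Corner: 0


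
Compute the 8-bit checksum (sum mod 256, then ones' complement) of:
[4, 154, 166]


Sum = 324 mod 256 = 68
Complement = 187

187


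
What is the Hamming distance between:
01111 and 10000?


XOR: 11111
Count of 1s: 5

5


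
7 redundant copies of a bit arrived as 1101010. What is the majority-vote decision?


Ones: 4 out of 7
Threshold: 4

1 (4/7 voted 1)


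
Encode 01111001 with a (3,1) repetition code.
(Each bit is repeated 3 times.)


Each bit -> 3 copies

000111111111111000000111


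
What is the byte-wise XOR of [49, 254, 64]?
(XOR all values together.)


XOR chain: 49 ^ 254 ^ 64 = 143

143


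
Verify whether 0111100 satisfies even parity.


Number of 1s: 4

Yes, parity is correct (4 ones)


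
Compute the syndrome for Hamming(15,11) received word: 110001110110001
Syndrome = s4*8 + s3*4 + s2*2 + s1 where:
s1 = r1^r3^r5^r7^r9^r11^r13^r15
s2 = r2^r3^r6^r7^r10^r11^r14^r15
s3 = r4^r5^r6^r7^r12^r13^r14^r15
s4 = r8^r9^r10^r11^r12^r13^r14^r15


s1=0, s2=0, s3=1, s4=0

Syndrome = 4 (error at position 4)


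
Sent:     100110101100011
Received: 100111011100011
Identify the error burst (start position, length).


XOR: 000001110000000

Burst at position 5, length 3


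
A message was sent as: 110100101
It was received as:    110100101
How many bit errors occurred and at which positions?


XOR: 000000000

0 errors (received matches sent)


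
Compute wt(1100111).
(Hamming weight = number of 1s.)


Counting 1s in 1100111

5


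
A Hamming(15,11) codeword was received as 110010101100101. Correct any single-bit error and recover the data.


Syndrome = 0: no error detected

Data: 01011100101 (no errors)


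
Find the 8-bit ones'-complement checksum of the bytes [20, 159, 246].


Sum = 425 mod 256 = 169
Complement = 86

86


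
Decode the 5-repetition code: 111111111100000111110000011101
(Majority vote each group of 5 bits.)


Groups: 11111, 11111, 00000, 11111, 00000, 11101
Majority votes: 110101

110101


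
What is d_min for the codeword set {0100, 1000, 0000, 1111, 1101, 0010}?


Comparing all pairs, minimum distance: 1
Can detect 0 errors, correct 0 errors

1


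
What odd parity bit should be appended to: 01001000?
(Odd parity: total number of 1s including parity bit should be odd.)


Number of 1s in data: 2
Parity bit: 1

1


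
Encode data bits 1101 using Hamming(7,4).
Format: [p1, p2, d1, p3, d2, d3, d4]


Parity bits: p1=1, p2=0, p3=0

1010101


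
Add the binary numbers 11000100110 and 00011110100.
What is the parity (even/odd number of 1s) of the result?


11000100110 = 1574
00011110100 = 244
Sum = 1818 = 11100011010
1s count = 6

even parity (6 ones in 11100011010)


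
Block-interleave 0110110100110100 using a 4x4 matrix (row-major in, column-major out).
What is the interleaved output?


Matrix:
  0110
  1101
  0011
  0100
Read columns: 0100110110100110

0100110110100110


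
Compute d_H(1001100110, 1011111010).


XOR: 0010011100
Count of 1s: 4

4


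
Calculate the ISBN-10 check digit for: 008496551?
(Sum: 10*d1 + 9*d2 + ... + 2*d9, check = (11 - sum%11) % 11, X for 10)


Weighted sum: 213
213 mod 11 = 4

Check digit: 7


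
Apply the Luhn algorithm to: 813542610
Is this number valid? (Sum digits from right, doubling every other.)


Luhn sum = 30
30 mod 10 = 0

Valid (Luhn sum mod 10 = 0)


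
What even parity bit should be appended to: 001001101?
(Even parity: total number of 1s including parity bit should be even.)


Number of 1s in data: 4
Parity bit: 0

0


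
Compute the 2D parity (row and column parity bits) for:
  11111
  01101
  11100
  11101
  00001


Row parities: 11101
Column parities: 10010

Row P: 11101, Col P: 10010, Corner: 0


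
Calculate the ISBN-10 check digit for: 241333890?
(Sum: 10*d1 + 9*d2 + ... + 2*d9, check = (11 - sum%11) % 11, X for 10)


Weighted sum: 177
177 mod 11 = 1

Check digit: X


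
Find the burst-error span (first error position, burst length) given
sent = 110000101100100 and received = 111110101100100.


XOR: 001110000000000

Burst at position 2, length 3


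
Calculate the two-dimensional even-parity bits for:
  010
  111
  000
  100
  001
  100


Row parities: 110111
Column parities: 100

Row P: 110111, Col P: 100, Corner: 1


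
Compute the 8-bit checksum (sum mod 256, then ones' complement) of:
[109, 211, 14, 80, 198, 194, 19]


Sum = 825 mod 256 = 57
Complement = 198

198


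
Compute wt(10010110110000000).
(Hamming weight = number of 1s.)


Counting 1s in 10010110110000000

6


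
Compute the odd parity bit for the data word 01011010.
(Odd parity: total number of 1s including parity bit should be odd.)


Number of 1s in data: 4
Parity bit: 1

1


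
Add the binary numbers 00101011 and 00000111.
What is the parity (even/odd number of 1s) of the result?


00101011 = 43
00000111 = 7
Sum = 50 = 110010
1s count = 3

odd parity (3 ones in 110010)


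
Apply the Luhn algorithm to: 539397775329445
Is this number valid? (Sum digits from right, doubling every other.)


Luhn sum = 91
91 mod 10 = 1

Invalid (Luhn sum mod 10 = 1)


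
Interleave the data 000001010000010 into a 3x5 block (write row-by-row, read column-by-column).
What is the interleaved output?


Matrix:
  00000
  10100
  00010
Read columns: 010000010001000

010000010001000


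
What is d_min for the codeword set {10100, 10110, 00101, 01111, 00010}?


Comparing all pairs, minimum distance: 1
Can detect 0 errors, correct 0 errors

1


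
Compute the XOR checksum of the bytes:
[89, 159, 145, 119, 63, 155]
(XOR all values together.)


XOR chain: 89 ^ 159 ^ 145 ^ 119 ^ 63 ^ 155 = 132

132


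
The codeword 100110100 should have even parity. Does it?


Number of 1s: 4

Yes, parity is correct (4 ones)


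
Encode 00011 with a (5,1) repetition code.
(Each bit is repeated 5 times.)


Each bit -> 5 copies

0000000000000001111111111


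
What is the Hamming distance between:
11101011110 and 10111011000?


XOR: 01010000110
Count of 1s: 4

4


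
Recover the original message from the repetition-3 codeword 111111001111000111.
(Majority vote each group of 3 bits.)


Groups: 111, 111, 001, 111, 000, 111
Majority votes: 110101

110101


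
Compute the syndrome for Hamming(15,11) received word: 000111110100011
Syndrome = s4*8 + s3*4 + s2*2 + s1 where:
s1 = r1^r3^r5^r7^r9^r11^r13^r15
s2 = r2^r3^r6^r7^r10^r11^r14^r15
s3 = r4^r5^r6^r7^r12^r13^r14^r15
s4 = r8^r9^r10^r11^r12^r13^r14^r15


s1=1, s2=1, s3=0, s4=0

Syndrome = 3 (error at position 3)


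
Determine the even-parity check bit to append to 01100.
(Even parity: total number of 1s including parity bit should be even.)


Number of 1s in data: 2
Parity bit: 0

0


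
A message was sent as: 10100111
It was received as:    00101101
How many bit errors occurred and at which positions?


XOR: 10001010

3 error(s) at position(s): 0, 4, 6


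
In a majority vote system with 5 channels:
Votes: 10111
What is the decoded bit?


Ones: 4 out of 5
Threshold: 3

1 (4/5 voted 1)


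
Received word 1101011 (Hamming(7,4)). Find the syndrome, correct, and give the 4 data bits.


Syndrome = 6: error at position 6

Data: 0001 (corrected bit 6)


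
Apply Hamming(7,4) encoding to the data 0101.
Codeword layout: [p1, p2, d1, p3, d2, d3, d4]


Parity bits: p1=0, p2=1, p3=0

0100101


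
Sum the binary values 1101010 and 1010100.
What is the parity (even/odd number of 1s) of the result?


1101010 = 106
1010100 = 84
Sum = 190 = 10111110
1s count = 6

even parity (6 ones in 10111110)


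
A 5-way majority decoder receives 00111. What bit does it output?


Ones: 3 out of 5
Threshold: 3

1 (3/5 voted 1)


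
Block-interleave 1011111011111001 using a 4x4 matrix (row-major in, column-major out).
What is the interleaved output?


Matrix:
  1011
  1110
  1111
  1001
Read columns: 1111011011101011

1111011011101011


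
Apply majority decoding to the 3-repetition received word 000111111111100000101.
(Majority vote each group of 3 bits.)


Groups: 000, 111, 111, 111, 100, 000, 101
Majority votes: 0111001

0111001


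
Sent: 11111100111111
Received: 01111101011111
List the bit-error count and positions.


XOR: 10000001100000

3 error(s) at position(s): 0, 7, 8


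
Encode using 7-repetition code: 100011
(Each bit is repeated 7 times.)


Each bit -> 7 copies

111111100000000000000000000011111111111111


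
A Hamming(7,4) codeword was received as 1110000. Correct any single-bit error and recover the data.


Syndrome = 0: no error detected

Data: 1000 (no errors)


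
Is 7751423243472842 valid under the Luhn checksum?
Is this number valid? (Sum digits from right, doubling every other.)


Luhn sum = 80
80 mod 10 = 0

Valid (Luhn sum mod 10 = 0)


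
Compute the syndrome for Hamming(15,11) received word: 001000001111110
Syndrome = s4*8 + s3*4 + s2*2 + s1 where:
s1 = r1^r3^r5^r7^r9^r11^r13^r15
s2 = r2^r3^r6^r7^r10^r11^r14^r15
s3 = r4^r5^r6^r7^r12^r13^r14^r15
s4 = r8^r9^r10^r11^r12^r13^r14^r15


s1=0, s2=0, s3=1, s4=0

Syndrome = 4 (error at position 4)


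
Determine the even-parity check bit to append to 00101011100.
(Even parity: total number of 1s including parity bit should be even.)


Number of 1s in data: 5
Parity bit: 1

1


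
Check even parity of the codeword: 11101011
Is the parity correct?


Number of 1s: 6

Yes, parity is correct (6 ones)


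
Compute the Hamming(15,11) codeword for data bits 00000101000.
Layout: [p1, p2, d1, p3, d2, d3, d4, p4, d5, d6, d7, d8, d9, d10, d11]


Parity bits: p1=0, p2=1, p3=1, p4=0

010100000101000


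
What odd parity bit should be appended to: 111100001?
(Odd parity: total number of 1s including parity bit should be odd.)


Number of 1s in data: 5
Parity bit: 0

0


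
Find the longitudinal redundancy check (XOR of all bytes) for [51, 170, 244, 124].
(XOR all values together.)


XOR chain: 51 ^ 170 ^ 244 ^ 124 = 17

17


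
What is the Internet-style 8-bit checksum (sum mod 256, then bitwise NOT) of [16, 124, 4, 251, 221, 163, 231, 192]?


Sum = 1202 mod 256 = 178
Complement = 77

77


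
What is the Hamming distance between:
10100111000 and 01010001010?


XOR: 11110110010
Count of 1s: 7

7


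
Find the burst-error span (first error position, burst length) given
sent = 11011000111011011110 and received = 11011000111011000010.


XOR: 00000000000000011100

Burst at position 15, length 3


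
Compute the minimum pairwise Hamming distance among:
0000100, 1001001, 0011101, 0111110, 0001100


Comparing all pairs, minimum distance: 1
Can detect 0 errors, correct 0 errors

1


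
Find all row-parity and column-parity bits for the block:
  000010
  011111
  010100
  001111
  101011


Row parities: 11000
Column parities: 101101

Row P: 11000, Col P: 101101, Corner: 0


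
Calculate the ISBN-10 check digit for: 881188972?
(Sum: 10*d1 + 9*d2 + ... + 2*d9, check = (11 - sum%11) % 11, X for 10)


Weighted sum: 316
316 mod 11 = 8

Check digit: 3


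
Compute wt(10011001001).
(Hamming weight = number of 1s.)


Counting 1s in 10011001001

5


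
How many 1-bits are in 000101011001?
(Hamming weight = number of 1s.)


Counting 1s in 000101011001

5


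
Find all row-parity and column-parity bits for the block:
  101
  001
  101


Row parities: 010
Column parities: 001

Row P: 010, Col P: 001, Corner: 1


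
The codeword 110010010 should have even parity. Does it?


Number of 1s: 4

Yes, parity is correct (4 ones)


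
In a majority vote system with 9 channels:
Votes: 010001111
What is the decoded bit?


Ones: 5 out of 9
Threshold: 5

1 (5/9 voted 1)


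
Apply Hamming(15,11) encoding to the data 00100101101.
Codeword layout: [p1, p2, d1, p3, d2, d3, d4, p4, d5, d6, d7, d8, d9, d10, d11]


Parity bits: p1=0, p2=1, p3=0, p4=0

010001000101101


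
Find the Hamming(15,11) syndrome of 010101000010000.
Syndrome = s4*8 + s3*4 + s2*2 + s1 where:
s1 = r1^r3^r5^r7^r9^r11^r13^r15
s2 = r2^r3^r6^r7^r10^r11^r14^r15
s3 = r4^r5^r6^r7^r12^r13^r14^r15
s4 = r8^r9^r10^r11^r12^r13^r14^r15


s1=1, s2=1, s3=0, s4=1

Syndrome = 11 (error at position 11)


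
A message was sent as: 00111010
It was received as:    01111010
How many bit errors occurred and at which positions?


XOR: 01000000

1 error(s) at position(s): 1


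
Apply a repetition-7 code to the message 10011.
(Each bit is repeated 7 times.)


Each bit -> 7 copies

11111110000000000000011111111111111


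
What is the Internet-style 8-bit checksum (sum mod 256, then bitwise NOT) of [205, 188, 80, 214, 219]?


Sum = 906 mod 256 = 138
Complement = 117

117


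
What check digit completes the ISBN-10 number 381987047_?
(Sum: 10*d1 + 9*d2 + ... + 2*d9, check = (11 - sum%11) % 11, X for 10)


Weighted sum: 282
282 mod 11 = 7

Check digit: 4


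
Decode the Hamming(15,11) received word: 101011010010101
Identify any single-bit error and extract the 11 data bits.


Syndrome = 0: no error detected

Data: 11100010101 (no errors)


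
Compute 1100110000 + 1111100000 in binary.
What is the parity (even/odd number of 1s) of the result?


1100110000 = 816
1111100000 = 992
Sum = 1808 = 11100010000
1s count = 4

even parity (4 ones in 11100010000)


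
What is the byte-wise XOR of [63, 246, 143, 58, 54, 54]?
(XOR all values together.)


XOR chain: 63 ^ 246 ^ 143 ^ 58 ^ 54 ^ 54 = 124

124


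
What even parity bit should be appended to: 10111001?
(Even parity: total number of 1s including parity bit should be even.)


Number of 1s in data: 5
Parity bit: 1

1


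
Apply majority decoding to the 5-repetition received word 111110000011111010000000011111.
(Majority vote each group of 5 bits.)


Groups: 11111, 00000, 11111, 01000, 00000, 11111
Majority votes: 101001

101001


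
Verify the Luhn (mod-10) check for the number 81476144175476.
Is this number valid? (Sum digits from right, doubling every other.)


Luhn sum = 64
64 mod 10 = 4

Invalid (Luhn sum mod 10 = 4)


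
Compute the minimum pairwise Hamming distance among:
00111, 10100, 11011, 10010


Comparing all pairs, minimum distance: 2
Can detect 1 errors, correct 0 errors

2


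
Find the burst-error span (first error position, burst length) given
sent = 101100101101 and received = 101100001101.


XOR: 000000100000

Burst at position 6, length 1


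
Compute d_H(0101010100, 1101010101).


XOR: 1000000001
Count of 1s: 2

2


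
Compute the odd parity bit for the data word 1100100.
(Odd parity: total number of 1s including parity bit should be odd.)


Number of 1s in data: 3
Parity bit: 0

0


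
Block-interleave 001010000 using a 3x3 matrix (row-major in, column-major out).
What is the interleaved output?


Matrix:
  001
  010
  000
Read columns: 000010100

000010100


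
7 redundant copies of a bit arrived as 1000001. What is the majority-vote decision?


Ones: 2 out of 7
Threshold: 4

0 (2/7 voted 1)


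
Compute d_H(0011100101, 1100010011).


XOR: 1111110110
Count of 1s: 8

8


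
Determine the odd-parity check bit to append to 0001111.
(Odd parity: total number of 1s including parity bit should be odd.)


Number of 1s in data: 4
Parity bit: 1

1


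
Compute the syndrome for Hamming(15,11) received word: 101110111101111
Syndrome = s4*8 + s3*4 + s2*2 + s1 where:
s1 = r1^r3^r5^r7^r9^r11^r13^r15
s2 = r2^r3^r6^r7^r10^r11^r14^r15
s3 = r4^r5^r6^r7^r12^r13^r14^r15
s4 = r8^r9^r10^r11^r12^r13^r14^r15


s1=1, s2=1, s3=1, s4=1

Syndrome = 15 (error at position 15)


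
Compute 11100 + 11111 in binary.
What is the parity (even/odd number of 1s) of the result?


11100 = 28
11111 = 31
Sum = 59 = 111011
1s count = 5

odd parity (5 ones in 111011)


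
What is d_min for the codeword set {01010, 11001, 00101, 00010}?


Comparing all pairs, minimum distance: 1
Can detect 0 errors, correct 0 errors

1


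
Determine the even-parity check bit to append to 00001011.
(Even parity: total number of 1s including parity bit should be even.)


Number of 1s in data: 3
Parity bit: 1

1


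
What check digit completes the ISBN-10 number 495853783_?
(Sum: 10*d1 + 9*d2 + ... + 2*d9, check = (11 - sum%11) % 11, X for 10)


Weighted sum: 320
320 mod 11 = 1

Check digit: X


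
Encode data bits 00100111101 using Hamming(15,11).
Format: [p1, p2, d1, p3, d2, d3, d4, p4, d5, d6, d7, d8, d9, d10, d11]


Parity bits: p1=1, p2=0, p3=0, p4=1

100001010111101


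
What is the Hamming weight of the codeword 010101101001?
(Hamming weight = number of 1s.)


Counting 1s in 010101101001

6


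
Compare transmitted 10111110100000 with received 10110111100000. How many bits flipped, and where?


XOR: 00001001000000

2 error(s) at position(s): 4, 7


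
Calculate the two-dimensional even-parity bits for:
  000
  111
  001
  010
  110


Row parities: 01110
Column parities: 010

Row P: 01110, Col P: 010, Corner: 1


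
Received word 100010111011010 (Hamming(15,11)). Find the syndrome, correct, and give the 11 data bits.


Syndrome = 11: error at position 11

Data: 01011001010 (corrected bit 11)


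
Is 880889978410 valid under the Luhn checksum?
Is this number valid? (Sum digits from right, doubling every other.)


Luhn sum = 68
68 mod 10 = 8

Invalid (Luhn sum mod 10 = 8)


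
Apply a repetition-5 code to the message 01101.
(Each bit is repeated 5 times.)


Each bit -> 5 copies

0000011111111110000011111


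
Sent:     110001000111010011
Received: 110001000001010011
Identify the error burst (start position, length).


XOR: 000000000110000000

Burst at position 9, length 2


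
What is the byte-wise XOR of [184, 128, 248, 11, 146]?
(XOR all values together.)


XOR chain: 184 ^ 128 ^ 248 ^ 11 ^ 146 = 89

89


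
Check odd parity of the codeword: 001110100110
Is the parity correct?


Number of 1s: 6

No, parity error (6 ones)


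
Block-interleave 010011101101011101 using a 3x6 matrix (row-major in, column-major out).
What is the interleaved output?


Matrix:
  010011
  101101
  011101
Read columns: 010101011011100111

010101011011100111


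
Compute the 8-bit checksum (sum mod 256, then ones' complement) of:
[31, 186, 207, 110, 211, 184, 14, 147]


Sum = 1090 mod 256 = 66
Complement = 189

189


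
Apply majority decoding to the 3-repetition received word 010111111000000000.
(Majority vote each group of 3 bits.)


Groups: 010, 111, 111, 000, 000, 000
Majority votes: 011000

011000


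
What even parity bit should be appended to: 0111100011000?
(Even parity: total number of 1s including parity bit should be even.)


Number of 1s in data: 6
Parity bit: 0

0


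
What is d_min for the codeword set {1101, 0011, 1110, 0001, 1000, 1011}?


Comparing all pairs, minimum distance: 1
Can detect 0 errors, correct 0 errors

1


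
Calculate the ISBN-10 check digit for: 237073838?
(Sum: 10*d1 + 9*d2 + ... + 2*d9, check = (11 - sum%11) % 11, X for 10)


Weighted sum: 217
217 mod 11 = 8

Check digit: 3


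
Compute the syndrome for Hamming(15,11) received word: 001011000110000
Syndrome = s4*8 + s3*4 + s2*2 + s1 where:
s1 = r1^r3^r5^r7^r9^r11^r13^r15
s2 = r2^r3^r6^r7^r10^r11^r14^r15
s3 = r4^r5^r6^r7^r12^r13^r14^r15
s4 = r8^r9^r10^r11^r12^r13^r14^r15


s1=1, s2=0, s3=0, s4=0

Syndrome = 1 (error at position 1)


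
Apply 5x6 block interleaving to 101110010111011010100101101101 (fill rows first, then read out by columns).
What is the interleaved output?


Matrix:
  101110
  010111
  011010
  100101
  101101
Read columns: 100110110010101110111110001011

100110110010101110111110001011


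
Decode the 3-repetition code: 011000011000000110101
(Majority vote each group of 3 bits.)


Groups: 011, 000, 011, 000, 000, 110, 101
Majority votes: 1010011

1010011


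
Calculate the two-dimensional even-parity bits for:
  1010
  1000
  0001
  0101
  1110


Row parities: 01101
Column parities: 1000

Row P: 01101, Col P: 1000, Corner: 1


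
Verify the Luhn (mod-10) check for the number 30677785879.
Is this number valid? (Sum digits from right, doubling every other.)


Luhn sum = 57
57 mod 10 = 7

Invalid (Luhn sum mod 10 = 7)


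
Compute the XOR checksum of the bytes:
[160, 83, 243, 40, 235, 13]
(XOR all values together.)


XOR chain: 160 ^ 83 ^ 243 ^ 40 ^ 235 ^ 13 = 206

206


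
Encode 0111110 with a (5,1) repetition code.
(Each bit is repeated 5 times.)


Each bit -> 5 copies

00000111111111111111111111111100000


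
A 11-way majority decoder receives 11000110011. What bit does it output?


Ones: 6 out of 11
Threshold: 6

1 (6/11 voted 1)


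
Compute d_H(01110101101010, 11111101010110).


XOR: 10001000111100
Count of 1s: 6

6


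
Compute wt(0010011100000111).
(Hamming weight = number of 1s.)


Counting 1s in 0010011100000111

7


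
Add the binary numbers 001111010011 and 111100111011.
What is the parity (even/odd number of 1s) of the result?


001111010011 = 979
111100111011 = 3899
Sum = 4878 = 1001100001110
1s count = 6

even parity (6 ones in 1001100001110)


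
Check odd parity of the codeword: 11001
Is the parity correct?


Number of 1s: 3

Yes, parity is correct (3 ones)


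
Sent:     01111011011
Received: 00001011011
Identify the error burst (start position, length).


XOR: 01110000000

Burst at position 1, length 3


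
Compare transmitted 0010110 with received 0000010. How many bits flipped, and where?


XOR: 0010100

2 error(s) at position(s): 2, 4


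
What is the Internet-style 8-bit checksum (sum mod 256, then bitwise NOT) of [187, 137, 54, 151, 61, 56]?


Sum = 646 mod 256 = 134
Complement = 121

121


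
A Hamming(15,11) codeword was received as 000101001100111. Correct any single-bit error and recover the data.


Syndrome = 13: error at position 13

Data: 00101100011 (corrected bit 13)


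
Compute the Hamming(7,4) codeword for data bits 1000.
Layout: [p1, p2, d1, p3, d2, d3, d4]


Parity bits: p1=1, p2=1, p3=0

1110000


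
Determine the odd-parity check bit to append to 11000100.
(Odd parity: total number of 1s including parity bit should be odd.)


Number of 1s in data: 3
Parity bit: 0

0


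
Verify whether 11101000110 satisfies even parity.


Number of 1s: 6

Yes, parity is correct (6 ones)


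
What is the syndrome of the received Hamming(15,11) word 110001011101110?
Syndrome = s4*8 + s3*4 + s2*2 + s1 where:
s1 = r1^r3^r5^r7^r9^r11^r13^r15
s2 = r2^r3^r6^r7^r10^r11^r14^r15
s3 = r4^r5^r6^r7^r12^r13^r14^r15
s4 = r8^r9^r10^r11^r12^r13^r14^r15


s1=1, s2=0, s3=0, s4=0

Syndrome = 1 (error at position 1)


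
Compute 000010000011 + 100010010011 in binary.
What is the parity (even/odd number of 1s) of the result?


000010000011 = 131
100010010011 = 2195
Sum = 2326 = 100100010110
1s count = 5

odd parity (5 ones in 100100010110)


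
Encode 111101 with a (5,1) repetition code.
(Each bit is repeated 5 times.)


Each bit -> 5 copies

111111111111111111110000011111


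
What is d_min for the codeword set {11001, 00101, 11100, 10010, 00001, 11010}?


Comparing all pairs, minimum distance: 1
Can detect 0 errors, correct 0 errors

1


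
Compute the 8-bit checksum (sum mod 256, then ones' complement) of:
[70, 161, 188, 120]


Sum = 539 mod 256 = 27
Complement = 228

228


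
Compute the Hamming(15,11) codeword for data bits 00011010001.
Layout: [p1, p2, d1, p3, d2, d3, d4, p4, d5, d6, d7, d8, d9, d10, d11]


Parity bits: p1=0, p2=1, p3=0, p4=1

010000111010001


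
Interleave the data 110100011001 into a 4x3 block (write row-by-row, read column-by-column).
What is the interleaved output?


Matrix:
  110
  100
  011
  001
Read columns: 110010100011

110010100011


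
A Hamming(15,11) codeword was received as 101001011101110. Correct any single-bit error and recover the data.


Syndrome = 0: no error detected

Data: 10101101110 (no errors)


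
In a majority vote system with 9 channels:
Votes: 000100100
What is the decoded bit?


Ones: 2 out of 9
Threshold: 5

0 (2/9 voted 1)


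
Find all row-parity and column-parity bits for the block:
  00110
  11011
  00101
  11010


Row parities: 0001
Column parities: 00010

Row P: 0001, Col P: 00010, Corner: 1


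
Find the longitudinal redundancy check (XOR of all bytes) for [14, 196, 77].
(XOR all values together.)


XOR chain: 14 ^ 196 ^ 77 = 135

135


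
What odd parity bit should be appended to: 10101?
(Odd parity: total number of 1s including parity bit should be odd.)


Number of 1s in data: 3
Parity bit: 0

0


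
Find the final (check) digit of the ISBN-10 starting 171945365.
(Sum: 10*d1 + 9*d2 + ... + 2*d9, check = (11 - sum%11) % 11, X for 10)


Weighted sum: 233
233 mod 11 = 2

Check digit: 9


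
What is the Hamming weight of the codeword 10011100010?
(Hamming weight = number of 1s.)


Counting 1s in 10011100010

5


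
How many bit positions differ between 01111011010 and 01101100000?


XOR: 00010111010
Count of 1s: 5

5


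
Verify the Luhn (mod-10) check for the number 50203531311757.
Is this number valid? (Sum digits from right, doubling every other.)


Luhn sum = 47
47 mod 10 = 7

Invalid (Luhn sum mod 10 = 7)
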